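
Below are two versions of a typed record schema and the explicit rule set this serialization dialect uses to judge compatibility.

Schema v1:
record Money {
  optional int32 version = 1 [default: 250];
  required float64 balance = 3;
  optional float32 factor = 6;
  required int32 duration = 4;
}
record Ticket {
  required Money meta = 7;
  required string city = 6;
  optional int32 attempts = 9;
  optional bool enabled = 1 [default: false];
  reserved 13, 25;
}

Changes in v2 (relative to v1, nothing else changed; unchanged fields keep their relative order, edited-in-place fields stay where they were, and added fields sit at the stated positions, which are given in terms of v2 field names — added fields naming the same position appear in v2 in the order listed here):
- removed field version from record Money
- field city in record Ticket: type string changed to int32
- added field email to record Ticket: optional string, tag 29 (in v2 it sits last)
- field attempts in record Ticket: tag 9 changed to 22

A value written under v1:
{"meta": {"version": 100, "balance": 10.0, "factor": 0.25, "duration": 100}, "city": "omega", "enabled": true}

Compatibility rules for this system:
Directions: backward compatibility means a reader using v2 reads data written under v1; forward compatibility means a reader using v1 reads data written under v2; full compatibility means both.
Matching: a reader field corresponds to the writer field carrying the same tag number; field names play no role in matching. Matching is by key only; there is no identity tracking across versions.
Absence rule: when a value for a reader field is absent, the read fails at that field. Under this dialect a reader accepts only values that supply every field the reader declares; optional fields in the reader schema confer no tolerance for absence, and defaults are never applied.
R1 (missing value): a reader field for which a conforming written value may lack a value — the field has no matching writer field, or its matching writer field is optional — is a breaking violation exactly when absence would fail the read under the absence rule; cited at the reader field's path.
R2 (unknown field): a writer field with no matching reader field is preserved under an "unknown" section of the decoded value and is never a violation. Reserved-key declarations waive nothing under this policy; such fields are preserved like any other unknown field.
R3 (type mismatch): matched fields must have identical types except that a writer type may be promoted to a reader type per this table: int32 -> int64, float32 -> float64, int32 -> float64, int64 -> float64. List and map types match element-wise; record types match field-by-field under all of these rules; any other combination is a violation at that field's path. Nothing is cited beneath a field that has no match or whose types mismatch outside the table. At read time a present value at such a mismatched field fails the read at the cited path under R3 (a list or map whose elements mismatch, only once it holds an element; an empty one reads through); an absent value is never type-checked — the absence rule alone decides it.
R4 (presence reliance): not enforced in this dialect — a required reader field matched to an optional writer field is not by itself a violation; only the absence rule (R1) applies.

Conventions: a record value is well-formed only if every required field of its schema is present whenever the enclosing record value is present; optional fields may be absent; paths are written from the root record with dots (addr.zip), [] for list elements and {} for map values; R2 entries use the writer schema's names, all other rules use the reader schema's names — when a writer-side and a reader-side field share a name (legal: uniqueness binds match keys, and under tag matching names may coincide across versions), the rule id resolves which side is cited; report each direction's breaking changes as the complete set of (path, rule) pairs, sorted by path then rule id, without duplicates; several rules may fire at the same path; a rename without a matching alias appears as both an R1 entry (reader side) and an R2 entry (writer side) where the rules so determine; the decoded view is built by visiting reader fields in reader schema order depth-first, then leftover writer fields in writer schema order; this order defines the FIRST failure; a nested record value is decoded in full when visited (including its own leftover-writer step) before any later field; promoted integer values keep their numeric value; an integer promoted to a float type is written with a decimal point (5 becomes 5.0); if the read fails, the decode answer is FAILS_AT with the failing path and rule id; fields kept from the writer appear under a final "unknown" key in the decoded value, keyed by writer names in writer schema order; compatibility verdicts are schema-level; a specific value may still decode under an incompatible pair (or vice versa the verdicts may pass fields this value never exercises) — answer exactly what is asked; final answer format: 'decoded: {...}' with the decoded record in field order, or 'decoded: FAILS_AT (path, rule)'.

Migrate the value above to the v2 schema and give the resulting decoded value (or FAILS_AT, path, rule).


decoded: FAILS_AT (city, R3)

the writer's type comes first in each Ticket pair
decoding the Ticket value with the v2 reader:
  meta.balance := 10.0
  meta.factor := 0.25
  meta.duration := 100
  writer meta.version: kept under "unknown"
  read fails at city under R3
  => FAILS_AT (city, R3)
ruling out the remaining Ticket differences:
  removed field version from record Money -> shifts the Ticket verdicts, not this decode
  added field email to record Ticket: optional string, tag 29 (in v2 it sits last) -> shifts the Ticket verdicts, not this decode
  field attempts in record Ticket: tag 9 changed to 22 -> triggers nothing under the printed rules; the Ticket answer is the same either way


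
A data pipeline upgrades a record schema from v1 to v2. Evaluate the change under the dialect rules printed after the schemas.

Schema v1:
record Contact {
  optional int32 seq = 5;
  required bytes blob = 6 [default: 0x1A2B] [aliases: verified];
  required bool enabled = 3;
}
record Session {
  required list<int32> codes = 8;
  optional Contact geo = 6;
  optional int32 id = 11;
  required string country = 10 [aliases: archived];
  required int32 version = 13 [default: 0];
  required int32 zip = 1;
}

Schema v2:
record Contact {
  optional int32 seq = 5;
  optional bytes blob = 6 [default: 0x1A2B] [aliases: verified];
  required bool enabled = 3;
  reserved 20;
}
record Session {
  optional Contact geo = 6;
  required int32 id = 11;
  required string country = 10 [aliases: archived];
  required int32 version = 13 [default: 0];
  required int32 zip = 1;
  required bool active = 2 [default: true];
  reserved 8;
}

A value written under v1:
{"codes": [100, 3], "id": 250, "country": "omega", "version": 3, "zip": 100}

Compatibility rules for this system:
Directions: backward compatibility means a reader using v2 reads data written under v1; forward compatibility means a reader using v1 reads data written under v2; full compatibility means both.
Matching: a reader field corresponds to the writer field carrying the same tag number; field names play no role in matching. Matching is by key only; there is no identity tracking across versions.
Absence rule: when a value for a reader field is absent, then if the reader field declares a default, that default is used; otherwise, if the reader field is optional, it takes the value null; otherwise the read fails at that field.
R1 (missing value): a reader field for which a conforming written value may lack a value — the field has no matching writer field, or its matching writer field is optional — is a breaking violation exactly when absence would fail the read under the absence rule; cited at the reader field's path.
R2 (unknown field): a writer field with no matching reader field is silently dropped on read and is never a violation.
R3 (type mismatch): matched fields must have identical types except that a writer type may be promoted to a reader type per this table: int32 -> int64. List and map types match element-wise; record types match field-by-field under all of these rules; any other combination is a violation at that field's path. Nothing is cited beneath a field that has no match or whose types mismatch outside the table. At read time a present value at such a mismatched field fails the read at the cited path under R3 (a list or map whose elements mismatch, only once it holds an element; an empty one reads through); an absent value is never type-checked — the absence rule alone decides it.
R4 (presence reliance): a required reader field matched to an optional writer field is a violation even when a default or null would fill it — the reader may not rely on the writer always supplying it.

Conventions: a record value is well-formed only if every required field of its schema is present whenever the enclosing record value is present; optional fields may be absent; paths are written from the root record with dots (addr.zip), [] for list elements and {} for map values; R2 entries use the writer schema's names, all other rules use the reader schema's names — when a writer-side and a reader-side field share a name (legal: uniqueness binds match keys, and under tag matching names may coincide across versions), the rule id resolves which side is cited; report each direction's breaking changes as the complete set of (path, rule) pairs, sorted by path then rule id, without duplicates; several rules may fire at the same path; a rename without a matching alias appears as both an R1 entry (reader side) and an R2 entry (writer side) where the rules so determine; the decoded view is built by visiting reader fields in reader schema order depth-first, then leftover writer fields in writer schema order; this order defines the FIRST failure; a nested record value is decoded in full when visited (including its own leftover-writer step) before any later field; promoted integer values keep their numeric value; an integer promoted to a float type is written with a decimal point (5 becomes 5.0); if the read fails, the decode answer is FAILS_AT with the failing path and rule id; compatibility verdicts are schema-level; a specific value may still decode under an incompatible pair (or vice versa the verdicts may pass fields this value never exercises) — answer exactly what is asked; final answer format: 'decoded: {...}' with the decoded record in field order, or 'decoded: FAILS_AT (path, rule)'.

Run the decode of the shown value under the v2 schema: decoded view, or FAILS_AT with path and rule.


decoded: {"geo": null, "id": 250, "country": "omega", "version": 3, "zip": 100, "active": true}

each type pair in Session: writer, then reader
decode walk for Session under reader schema v2:
  geo := null (missing; optional => null)
  id := 250
  country := "omega"
  version := 3
  zip := 100
  active := true (missing; default applied)
  writer codes: no reader field; dropped
  => decoded: {"geo": null, "id": 250, "country": "omega", "version": 3, "zip": 100, "active": true}
diffs on Session not affecting the asked answer:
  field id in record Session: optional changed to required -> shifts the Session verdicts, not this decode
  field blob in record Contact: required changed to optional -> shifts the Session verdicts, not this decode


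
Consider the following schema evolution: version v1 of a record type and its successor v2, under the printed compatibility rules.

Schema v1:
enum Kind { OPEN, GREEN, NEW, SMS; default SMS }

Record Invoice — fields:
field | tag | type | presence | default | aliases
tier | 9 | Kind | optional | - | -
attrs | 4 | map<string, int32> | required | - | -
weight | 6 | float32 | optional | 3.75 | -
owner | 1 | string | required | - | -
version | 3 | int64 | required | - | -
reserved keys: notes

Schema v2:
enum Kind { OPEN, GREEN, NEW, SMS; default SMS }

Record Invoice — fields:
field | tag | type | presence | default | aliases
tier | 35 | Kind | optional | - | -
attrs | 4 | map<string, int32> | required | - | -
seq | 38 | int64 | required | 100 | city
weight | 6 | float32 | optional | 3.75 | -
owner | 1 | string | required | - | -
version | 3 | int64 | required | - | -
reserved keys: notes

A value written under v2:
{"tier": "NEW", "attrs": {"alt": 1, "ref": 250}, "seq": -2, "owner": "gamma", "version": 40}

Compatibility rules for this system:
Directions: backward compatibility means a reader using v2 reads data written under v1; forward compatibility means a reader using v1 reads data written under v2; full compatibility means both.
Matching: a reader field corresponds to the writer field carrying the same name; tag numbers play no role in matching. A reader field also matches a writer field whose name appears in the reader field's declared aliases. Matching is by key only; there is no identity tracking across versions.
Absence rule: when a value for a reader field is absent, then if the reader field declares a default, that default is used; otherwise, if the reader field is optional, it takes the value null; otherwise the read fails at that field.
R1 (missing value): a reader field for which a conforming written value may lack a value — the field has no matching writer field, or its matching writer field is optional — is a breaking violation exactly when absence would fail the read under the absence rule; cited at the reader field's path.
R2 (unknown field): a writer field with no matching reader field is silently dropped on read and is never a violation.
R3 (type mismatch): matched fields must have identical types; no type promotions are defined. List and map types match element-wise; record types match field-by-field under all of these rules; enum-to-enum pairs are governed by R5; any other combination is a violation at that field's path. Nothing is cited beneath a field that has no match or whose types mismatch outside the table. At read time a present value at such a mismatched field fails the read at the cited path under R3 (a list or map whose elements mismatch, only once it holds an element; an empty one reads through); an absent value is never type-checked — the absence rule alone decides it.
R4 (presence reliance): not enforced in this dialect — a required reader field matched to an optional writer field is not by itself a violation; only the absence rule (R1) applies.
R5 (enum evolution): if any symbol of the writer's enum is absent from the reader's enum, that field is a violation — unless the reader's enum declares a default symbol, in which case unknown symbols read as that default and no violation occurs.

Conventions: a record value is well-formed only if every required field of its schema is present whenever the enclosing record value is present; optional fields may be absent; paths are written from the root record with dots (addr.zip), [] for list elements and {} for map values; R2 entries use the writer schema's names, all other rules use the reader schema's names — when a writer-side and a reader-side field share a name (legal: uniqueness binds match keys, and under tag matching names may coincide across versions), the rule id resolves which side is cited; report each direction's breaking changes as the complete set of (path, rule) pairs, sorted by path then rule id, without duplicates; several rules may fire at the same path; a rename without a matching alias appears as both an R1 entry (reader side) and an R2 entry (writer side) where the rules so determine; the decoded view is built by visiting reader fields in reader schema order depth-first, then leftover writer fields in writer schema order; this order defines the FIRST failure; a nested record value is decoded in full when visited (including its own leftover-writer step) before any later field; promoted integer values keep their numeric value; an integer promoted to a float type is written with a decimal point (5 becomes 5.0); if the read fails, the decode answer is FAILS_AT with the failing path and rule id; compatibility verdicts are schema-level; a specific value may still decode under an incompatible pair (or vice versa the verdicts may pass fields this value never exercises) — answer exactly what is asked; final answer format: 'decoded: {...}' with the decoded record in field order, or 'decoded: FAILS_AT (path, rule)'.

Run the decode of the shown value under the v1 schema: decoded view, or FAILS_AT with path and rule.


each type pair in Invoice: writer, then reader
decoding the Invoice value with the v1 reader:
  tier := "NEW"
  attrs := {"alt": 1, "ref": 250}
  weight := 3.75 (missing; default applied)
  owner := "gamma"
  version := 40
  writer seq: no reader field; dropped
  => decoded: {"tier": "NEW", "attrs": {"alt": 1, "ref": 250}, "weight": 3.75, "owner": "gamma", "version": 40}
checking off the Invoice differences that do not matter here:
  added field seq to record Invoice: required int64, tag 38, default 100 (in v2 it sits immediately before weight) -> triggers nothing under the printed rules; the Invoice answer is the same either way
  field tier in record Invoice: tag 9 changed to 35 -> triggers nothing under the printed rules; the Invoice answer is the same either way

decoded: {"tier": "NEW", "attrs": {"alt": 1, "ref": 250}, "weight": 3.75, "owner": "gamma", "version": 40}


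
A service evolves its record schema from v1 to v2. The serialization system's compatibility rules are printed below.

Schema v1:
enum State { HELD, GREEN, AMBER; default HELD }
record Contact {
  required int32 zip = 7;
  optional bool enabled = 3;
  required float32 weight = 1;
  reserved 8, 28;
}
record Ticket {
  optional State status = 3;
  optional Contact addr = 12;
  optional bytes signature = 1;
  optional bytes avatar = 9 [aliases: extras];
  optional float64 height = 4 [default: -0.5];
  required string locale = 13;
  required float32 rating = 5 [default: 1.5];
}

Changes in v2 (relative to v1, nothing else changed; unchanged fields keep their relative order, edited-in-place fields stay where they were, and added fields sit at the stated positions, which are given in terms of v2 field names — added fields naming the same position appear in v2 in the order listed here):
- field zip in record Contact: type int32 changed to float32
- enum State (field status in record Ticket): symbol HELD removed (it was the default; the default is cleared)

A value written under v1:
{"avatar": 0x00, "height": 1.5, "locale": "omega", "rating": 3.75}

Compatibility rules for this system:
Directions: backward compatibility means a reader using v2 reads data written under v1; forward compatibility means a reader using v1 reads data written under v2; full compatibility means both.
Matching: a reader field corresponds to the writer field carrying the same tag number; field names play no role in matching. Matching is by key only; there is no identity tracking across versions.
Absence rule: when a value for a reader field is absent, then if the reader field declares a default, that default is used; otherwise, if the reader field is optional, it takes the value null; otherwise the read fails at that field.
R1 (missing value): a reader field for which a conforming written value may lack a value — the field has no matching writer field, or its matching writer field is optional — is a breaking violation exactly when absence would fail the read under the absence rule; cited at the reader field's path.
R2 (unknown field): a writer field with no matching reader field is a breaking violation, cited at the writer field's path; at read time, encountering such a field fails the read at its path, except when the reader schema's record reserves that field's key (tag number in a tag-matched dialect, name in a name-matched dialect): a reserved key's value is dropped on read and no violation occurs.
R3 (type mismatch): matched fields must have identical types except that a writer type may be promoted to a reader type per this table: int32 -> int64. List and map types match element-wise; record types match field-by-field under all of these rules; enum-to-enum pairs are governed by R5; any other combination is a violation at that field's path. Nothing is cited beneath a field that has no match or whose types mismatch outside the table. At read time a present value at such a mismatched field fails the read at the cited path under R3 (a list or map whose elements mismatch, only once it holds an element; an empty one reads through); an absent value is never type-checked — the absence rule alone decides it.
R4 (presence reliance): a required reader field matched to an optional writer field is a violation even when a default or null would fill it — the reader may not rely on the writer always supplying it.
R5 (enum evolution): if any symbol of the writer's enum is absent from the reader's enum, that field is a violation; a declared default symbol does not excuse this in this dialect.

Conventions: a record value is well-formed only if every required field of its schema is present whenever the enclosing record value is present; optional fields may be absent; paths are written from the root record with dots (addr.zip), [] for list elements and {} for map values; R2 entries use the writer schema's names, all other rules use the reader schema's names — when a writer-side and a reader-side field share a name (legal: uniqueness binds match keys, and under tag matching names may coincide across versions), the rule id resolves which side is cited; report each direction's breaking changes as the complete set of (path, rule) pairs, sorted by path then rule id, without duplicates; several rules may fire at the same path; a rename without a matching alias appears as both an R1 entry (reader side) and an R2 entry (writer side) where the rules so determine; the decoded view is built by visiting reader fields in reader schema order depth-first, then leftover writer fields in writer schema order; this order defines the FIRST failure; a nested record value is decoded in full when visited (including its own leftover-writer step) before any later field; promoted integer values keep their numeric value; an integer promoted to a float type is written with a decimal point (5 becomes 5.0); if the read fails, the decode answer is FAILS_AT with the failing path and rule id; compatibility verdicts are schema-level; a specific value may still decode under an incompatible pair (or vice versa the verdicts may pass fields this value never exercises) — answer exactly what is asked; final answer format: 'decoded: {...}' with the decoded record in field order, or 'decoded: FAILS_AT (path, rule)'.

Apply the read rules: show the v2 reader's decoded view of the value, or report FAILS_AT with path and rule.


decoded: {"status": null, "addr": null, "signature": null, "avatar": 0x00, "height": 1.5, "locale": "omega", "rating": 3.75}

in Ticket below, arrows point writer -> reader
decode (reader v2):
  status := null (not supplied -> null)
  addr := null (not supplied -> null)
  signature := null (not supplied -> null)
  avatar := 0x00
  height := 1.5
  locale := "omega"
  rating := 3.75
  => decoded: {"status": null, "addr": null, "signature": null, "avatar": 0x00, "height": 1.5, "locale": "omega", "rating": 3.75}
checking off the Ticket differences that do not matter here:
  field zip in record Contact: type int32 changed to float32 -> shifts the Ticket verdicts, not this decode
  enum State (field status in record Ticket): symbol HELD removed (it was the default; the default is cleared) -> shifts the Ticket verdicts, not this decode


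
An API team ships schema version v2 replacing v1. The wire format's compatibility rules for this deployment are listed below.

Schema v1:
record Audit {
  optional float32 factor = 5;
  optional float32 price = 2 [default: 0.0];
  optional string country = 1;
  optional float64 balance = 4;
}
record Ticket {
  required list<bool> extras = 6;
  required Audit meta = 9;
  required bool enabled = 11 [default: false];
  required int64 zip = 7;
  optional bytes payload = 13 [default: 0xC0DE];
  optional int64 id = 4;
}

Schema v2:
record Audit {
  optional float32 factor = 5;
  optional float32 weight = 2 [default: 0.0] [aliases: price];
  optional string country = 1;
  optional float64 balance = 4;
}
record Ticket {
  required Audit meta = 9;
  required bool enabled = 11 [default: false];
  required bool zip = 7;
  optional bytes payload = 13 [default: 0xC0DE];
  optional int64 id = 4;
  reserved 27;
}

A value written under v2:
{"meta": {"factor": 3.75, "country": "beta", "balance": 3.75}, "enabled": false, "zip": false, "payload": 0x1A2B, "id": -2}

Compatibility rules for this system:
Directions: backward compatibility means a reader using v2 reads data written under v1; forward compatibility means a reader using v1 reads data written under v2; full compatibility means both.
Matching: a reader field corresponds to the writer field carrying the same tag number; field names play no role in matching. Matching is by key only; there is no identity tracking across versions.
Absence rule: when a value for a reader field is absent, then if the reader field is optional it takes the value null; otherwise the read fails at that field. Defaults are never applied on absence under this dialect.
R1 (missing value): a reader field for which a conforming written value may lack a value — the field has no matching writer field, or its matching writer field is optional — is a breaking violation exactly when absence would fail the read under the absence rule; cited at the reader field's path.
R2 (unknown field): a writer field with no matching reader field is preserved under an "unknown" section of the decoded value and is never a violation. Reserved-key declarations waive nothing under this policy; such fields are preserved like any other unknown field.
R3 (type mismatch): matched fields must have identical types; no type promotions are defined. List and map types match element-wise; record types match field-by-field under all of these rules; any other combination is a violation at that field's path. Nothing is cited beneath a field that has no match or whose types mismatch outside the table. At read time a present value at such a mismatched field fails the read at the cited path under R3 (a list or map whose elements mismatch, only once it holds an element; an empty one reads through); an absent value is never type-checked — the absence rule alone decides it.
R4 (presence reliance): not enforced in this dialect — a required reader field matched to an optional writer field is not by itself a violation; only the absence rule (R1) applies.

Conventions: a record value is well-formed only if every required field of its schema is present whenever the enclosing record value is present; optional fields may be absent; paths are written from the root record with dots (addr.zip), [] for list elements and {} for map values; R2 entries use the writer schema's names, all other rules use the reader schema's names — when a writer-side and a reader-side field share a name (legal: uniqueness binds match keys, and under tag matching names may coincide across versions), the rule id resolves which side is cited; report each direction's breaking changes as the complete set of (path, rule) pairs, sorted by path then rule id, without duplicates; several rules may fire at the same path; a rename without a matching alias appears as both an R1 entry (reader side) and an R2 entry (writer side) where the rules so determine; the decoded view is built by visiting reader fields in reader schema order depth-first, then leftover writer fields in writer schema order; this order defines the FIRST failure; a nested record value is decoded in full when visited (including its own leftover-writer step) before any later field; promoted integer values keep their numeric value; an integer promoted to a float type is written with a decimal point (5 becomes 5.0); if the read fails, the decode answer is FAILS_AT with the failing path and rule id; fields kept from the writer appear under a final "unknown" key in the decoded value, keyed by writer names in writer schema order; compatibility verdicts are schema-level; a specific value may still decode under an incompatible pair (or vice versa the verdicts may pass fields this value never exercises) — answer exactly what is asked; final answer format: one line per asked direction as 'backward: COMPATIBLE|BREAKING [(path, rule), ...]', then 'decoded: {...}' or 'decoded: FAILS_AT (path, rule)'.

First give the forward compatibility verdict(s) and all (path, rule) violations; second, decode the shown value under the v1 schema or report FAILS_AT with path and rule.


forward: BREAKING [(extras, R1), (zip, R3)]; decoded: FAILS_AT (extras, R1)

in Ticket below, arrows point writer -> reader
forward on Ticket — v1 reading data written by v2:
  extras: no writer-side match
  meta: paired with writer meta (Audit -> Audit; writer required)
  enabled: paired with writer enabled (bool -> bool; writer required)
  zip: paired with writer zip (bool -> int64; writer required)
  payload: paired with writer payload (bytes -> bytes; writer optional)
  id: paired with writer id (int64 -> int64; writer optional)
  meta.factor: paired with writer meta.factor (float32 -> float32; writer optional)
  meta.price: paired with writer meta.weight (float32 -> float32; writer optional)
  meta.country: paired with writer meta.country (string -> string; writer optional)
  meta.balance: paired with writer meta.balance (float64 -> float64; writer optional)
  breaking: (extras, R1)
  breaking: (zip, R3)
  forward on Ticket therefore BREAKING (2)
decode (reader v1):
  read fails at extras under R1 (no fill)
  => FAILS_AT (extras, R1)
the other Ticket changes do not affect what is asked:
  renamed field price to weight in record Audit (alias price declared on the renamed field) -> no rule fires on it in Ticket's dialect; the asked verdict holds


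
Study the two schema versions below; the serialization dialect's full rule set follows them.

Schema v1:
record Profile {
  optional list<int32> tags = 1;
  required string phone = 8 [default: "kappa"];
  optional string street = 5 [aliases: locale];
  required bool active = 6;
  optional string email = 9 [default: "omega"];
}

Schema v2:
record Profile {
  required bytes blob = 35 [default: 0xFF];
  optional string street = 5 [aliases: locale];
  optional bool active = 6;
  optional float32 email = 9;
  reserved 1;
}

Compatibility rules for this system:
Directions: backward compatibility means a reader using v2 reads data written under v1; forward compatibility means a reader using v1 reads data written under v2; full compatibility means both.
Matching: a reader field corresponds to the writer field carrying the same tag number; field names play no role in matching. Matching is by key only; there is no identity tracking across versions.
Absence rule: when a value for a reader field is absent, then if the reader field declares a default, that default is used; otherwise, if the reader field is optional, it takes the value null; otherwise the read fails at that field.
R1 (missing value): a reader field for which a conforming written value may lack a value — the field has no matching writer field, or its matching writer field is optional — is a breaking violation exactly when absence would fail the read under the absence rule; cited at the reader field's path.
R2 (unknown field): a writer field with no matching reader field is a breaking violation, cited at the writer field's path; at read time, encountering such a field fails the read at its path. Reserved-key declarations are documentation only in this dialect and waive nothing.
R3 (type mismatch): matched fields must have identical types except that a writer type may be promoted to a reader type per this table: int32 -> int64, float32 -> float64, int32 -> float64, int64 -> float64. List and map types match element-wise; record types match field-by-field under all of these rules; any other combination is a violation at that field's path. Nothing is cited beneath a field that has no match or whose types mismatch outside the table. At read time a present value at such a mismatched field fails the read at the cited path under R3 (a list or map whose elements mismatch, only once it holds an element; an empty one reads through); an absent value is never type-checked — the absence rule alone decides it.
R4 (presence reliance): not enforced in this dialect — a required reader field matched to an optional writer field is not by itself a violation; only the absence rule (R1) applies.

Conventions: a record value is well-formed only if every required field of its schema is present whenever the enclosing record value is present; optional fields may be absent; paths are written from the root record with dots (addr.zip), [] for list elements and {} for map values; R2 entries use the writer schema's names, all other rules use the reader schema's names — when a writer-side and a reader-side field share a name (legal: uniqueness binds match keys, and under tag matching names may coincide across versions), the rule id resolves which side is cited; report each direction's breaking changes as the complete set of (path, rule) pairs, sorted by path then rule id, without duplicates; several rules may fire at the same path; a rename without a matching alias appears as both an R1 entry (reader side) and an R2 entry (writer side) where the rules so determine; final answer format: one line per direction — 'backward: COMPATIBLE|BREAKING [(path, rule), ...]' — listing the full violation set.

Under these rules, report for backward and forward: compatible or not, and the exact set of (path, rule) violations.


backward: BREAKING [(email, R3), (phone, R2), (tags, R2)]; forward: BREAKING [(active, R1), (blob, R2), (email, R3)]

in Profile below, arrows point writer -> reader
backward for Profile (reader v2, writer v1):
  blob: no writer-side match
  street: paired with writer street (string -> string; writer optional)
  active: paired with writer active (bool -> bool; writer required)
  email: paired with writer email (string -> float32; writer optional)
  tags (writer side), unknown to reader
  phone (writer side), unknown to reader
  breaking: (email, R3)
  breaking: (phone, R2)
  breaking: (tags, R2)
  => backward: BREAKING (3)
forward for Profile (reader v1, writer v2):
  tags: no writer-side match
  phone: no writer-side match
  street: paired with writer street (string -> string; writer optional)
  active: paired with writer active (bool -> bool; writer optional)
  email: paired with writer email (float32 -> string; writer optional)
  blob (writer side), unknown to reader
  breaking: (active, R1)
  breaking: (blob, R2)
  breaking: (email, R3)
  => forward: BREAKING (3)


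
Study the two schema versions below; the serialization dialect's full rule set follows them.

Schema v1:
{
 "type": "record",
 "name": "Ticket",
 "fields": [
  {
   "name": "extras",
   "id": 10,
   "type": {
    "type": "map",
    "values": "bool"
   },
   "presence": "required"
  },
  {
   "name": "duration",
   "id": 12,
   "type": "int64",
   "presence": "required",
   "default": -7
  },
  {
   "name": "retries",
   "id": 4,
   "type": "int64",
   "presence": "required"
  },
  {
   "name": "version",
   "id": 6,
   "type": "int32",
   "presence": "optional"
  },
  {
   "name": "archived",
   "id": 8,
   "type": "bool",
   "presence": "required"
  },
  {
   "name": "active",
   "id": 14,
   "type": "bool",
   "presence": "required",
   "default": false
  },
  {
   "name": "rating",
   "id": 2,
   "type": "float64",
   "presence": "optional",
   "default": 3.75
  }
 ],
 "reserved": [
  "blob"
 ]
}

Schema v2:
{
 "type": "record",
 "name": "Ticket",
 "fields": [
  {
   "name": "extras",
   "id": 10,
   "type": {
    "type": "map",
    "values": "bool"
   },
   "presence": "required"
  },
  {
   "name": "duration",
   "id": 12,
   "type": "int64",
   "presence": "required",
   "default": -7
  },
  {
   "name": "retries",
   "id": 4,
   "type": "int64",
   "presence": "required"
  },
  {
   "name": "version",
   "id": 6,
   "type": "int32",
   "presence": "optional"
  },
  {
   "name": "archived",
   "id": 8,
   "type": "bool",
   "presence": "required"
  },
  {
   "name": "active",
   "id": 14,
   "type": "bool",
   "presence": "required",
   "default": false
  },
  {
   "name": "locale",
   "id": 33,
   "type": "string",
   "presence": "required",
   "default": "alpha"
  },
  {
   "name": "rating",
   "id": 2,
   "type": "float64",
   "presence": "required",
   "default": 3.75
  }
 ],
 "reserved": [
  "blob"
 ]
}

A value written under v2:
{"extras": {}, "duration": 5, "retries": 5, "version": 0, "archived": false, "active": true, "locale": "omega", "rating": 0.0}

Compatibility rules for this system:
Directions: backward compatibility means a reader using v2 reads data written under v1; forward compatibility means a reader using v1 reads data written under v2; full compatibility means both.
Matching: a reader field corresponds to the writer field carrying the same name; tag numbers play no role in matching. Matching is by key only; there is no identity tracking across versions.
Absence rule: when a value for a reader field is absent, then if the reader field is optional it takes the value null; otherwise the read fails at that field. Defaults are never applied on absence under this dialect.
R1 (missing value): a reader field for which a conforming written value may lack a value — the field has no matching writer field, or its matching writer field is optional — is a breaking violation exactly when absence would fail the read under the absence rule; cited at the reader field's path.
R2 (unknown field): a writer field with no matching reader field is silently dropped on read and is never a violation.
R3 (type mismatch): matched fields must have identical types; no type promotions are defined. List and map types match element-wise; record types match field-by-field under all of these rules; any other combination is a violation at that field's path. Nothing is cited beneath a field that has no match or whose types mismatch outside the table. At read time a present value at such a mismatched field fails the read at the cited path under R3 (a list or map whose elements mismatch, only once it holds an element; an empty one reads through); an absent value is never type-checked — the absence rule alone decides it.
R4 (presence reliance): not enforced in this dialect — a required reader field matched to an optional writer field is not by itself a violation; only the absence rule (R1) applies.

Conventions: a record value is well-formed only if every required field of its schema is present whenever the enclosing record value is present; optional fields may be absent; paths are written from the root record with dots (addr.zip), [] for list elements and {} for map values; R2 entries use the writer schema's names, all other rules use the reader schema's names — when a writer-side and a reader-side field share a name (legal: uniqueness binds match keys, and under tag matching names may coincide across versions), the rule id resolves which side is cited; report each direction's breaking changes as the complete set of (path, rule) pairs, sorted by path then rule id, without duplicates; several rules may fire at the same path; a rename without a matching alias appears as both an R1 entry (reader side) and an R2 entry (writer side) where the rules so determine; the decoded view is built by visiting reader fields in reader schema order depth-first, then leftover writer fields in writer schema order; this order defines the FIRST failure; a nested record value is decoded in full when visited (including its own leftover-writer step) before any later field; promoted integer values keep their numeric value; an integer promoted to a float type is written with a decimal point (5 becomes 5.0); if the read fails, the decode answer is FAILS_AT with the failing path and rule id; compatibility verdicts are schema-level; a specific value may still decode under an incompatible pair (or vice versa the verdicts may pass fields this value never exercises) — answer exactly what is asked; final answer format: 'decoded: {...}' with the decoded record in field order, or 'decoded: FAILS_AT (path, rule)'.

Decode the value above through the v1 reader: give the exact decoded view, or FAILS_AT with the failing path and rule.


arrows below run writer -> reader for Ticket
decoding the Ticket value with the v1 reader:
  extras := {}
  duration := 5
  retries := 5
  version := 0
  archived := false
  active := true
  rating := 0.0
  writer locale: unmatched, discarded
  => decoded: {"extras": {}, "duration": 5, "retries": 5, "version": 0, "archived": false, "active": true, "rating": 0.0}
checking off the Ticket differences that do not matter here:
  field rating in record Ticket: optional changed to required -> matters for Ticket compatibility verdicts, not for this value's decode
  added field locale to record Ticket: required string, tag 33, default "alpha" (in v2 it sits immediately before rating) -> matters for Ticket compatibility verdicts, not for this value's decode

decoded: {"extras": {}, "duration": 5, "retries": 5, "version": 0, "archived": false, "active": true, "rating": 0.0}
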